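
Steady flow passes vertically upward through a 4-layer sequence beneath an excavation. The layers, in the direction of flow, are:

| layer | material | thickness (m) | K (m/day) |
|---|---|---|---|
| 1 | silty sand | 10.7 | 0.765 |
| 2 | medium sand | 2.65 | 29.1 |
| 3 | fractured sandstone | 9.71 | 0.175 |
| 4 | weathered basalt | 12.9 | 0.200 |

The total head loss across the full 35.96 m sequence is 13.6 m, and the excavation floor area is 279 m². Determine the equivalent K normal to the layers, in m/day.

Flow is perpendicular to layering, so the layers act in series and the equivalent K is the thickness-weighted harmonic mean.
Total thickness L = 10.7 + 2.65 + 9.71 + 12.9 = 35.96 m.
Σ(b_i/K_i) = 10.7/0.765 + 2.65/29.1 + 9.71/0.175 + 12.9/0.200 = 134.1 d.
K_eq = L / Σ(b_i/K_i) = 35.96 / 134.1 = 0.2682 m/day.

0.268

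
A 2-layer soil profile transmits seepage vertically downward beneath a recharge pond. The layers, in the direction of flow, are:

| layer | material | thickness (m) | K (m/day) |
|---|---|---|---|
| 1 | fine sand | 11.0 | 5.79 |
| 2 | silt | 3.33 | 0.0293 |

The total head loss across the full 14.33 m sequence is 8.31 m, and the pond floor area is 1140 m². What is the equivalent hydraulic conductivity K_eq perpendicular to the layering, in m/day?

0.124

Flow is perpendicular to layering, so the layers act in series and the equivalent K is the thickness-weighted harmonic mean.
Total thickness L = 11.0 + 3.33 = 14.33 m.
Σ(b_i/K_i) = 11.0/5.79 + 3.33/0.0293 = 115.6 d.
K_eq = L / Σ(b_i/K_i) = 14.33 / 115.6 = 0.1240 m/day.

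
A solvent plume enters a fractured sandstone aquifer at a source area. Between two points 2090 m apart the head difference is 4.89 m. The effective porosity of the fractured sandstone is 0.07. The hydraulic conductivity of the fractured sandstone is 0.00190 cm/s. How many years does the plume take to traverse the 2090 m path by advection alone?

Convert K: 0.00190 cm/s × 864 = 1.642 m/day.
Hydraulic gradient i = Δh / L = 4.89 / 2090 = 0.002340.
Darcy flux q = K · i = 1.642 × 0.002340 = 0.003841 m/day.
Seepage velocity v = q / n_e = 0.003841 / 0.07 = 0.05487 m/day.
Travel time t = L / v = 2090 / 0.05487 = 38090 days = 104.3 years.

104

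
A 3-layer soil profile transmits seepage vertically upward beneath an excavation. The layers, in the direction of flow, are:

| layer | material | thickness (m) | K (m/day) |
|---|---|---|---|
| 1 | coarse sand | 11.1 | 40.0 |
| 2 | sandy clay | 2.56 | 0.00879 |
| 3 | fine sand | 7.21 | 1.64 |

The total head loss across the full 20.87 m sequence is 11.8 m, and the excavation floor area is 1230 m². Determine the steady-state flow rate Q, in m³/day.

Flow is perpendicular to layering, so the layers act in series and the equivalent K is the thickness-weighted harmonic mean.
Total thickness L = 11.1 + 2.56 + 7.21 = 20.87 m.
Σ(b_i/K_i) = 11.1/40.0 + 2.56/0.00879 + 7.21/1.64 = 295.9 d.
K_eq = L / Σ(b_i/K_i) = 20.87 / 295.9 = 0.07053 m/day.
Q = K_eq · A · (Δh/L) = 0.07053 × 1230 × (11.8/20.87) = 49.05 m³/day.

49.0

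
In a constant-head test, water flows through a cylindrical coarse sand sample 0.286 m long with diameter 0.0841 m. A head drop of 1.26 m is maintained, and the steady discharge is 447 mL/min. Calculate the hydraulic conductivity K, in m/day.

Cross-sectional area A = π·(d/2)² = π × (0.0841/2)² = 0.005555 m².
Convert discharge: 447 mL/min = 7.450e-06 m³/s.
Darcy's law rearranged: K = Q·L / (A·Δh) = 7.450e-06 × 0.286 / (0.005555 × 1.26) = 0.0003044 m/s = 26.30 m/day.

26.3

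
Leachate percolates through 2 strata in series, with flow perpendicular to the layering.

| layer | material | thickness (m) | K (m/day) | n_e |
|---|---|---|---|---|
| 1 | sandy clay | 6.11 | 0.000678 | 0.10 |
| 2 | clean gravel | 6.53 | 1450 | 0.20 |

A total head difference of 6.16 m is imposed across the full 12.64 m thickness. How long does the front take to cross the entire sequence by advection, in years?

With flow normal to the layers, continuity requires the same specific discharge q through every layer.
Σ(b_i/K_i) = 6.11/0.000678 + 6.53/1450 = 9012 d.
q = Δh / Σ(b_i/K_i) = 6.16 / 9012 = 0.0006835 m/day.
In each layer the seepage velocity is v_i = q/n_i, so the layer transit time is t_i = b_i·n_i / q:
  layer 1 (sandy clay): t_1 = 6.11 × 0.10 / 0.0006835 = 893.9 d
  layer 2 (clean gravel): t_2 = 6.53 × 0.20 / 0.0006835 = 1911 d
Total t = Σ t_i = 2804 days = 7.678 years.

7.68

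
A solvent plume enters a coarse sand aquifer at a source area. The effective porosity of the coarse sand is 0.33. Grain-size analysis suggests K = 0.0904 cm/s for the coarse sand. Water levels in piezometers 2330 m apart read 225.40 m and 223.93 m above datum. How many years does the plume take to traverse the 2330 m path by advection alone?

42.7

Convert K: 0.0904 cm/s × 864 = 78.11 m/day.
Hydraulic gradient i = (225.40 − 223.93) / 2330 = 1.47 / 2330 = 0.0006309.
Darcy flux q = K · i = 78.11 × 0.0006309 = 0.04928 m/day.
Seepage velocity v = q / n_e = 0.04928 / 0.33 = 0.1493 m/day.
Travel time t = L / v = 2330 / 0.1493 = 15604 days = 42.72 years.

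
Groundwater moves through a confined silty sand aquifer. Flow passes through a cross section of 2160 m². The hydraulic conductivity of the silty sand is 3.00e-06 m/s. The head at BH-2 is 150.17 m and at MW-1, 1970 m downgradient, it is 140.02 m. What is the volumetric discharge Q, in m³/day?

Convert K: 3.00e-06 m/s × 86400 = 0.2592 m/day.
Hydraulic gradient i = (150.17 − 140.02) / 1970 = 10.15 / 1970 = 0.005152.
Darcy's law: Q = K · A · i = 0.2592 × 2160 × 0.005152 = 2.885 m³/day.

2.88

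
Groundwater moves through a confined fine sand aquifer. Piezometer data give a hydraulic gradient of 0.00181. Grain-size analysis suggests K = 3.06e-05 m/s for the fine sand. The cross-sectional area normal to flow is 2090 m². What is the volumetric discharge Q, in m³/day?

Convert K: 3.06e-05 m/s × 86400 = 2.644 m/day.
Hydraulic gradient i = 0.00181.
Darcy's law: Q = K · A · i = 2.644 × 2090 × 0.001810 = 10.00 m³/day.

10.0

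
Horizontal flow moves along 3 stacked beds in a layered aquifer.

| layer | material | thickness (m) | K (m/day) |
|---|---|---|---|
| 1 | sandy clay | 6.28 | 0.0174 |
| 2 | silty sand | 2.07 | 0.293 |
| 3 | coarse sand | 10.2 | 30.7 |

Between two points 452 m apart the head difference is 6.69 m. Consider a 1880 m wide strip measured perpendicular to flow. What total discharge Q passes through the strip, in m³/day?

Flow is parallel to layering, so each bed carries its own Darcy discharge and the transmissivities add.
Σ(K_i·b_i) = 0.0174×6.28 + 0.293×2.07 + 30.7×10.2 = 313.9 m²/day.
Hydraulic gradient i = Δh / L = 6.69 / 452 = 0.01480.
Q = Σ(K_i·b_i) · W · i = 313.9 × 1880 × 0.01480 = 8733 m³/day.

8730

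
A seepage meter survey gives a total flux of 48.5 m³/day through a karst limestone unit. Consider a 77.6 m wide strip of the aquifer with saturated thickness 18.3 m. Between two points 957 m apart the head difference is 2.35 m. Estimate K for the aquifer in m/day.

13.9

Cross-sectional area A = 77.6 × 18.3 = 1420 m².
Hydraulic gradient i = Δh / L = 2.35 / 957 = 0.002456.
From Q = K·A·i, K = Q / (A·i) = 48.5 / (1420 × 0.002456) = 13.91 m/day.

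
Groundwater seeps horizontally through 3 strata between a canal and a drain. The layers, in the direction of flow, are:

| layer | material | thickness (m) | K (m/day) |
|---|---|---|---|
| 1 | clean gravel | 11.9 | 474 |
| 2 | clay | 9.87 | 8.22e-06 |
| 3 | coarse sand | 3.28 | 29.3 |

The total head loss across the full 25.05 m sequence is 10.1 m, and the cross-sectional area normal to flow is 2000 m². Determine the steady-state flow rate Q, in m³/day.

Flow is perpendicular to layering, so the layers act in series and the equivalent K is the thickness-weighted harmonic mean.
Total thickness L = 11.9 + 9.87 + 3.28 = 25.05 m.
Σ(b_i/K_i) = 11.9/474 + 9.87/8.22e-06 + 3.28/29.3 = 1.201e+06 d.
K_eq = L / Σ(b_i/K_i) = 25.05 / 1.201e+06 = 2.086e-05 m/day.
Q = K_eq · A · (Δh/L) = 2.086e-05 × 2000 × (10.1/25.05) = 0.01682 m³/day.

0.0168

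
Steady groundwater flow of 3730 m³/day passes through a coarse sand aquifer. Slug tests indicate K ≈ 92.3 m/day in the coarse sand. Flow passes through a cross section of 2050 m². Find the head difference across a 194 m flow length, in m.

From Q = K·A·i, i = Q / (K·A) = 3730 / (92.30 × 2050) = 0.01971.
Head loss Δh = i · L = 0.01971 × 194 = 3.824 m.

3.82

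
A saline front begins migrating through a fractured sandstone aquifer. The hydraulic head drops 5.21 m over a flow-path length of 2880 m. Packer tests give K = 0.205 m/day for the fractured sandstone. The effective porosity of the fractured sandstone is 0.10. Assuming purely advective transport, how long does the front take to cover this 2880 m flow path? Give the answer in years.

2130

Hydraulic gradient i = Δh / L = 5.21 / 2880 = 0.001809.
Darcy flux q = K · i = 0.2050 × 0.001809 = 0.0003709 m/day.
Seepage velocity v = q / n_e = 0.0003709 / 0.10 = 0.003709 m/day.
Travel time t = L / v = 2880 / 0.003709 = 7.766e+05 days = 2126 years.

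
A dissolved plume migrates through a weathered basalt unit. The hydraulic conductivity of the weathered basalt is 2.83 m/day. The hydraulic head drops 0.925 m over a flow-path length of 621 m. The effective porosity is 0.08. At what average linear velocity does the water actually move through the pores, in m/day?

Hydraulic gradient i = Δh / L = 0.925 / 621 = 0.001490.
Darcy flux q = K · i = 2.830 × 0.001490 = 0.004215 m/day.
Seepage velocity v = q / n_e = 0.004215 / 0.08 = 0.05269 m/day.

0.0527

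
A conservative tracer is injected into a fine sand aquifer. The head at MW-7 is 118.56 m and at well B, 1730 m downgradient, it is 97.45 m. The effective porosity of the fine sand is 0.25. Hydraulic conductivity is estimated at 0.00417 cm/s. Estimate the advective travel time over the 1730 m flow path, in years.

Convert K: 0.00417 cm/s × 864 = 3.603 m/day.
Hydraulic gradient i = (118.56 − 97.45) / 1730 = 21.11 / 1730 = 0.01220.
Darcy flux q = K · i = 3.603 × 0.01220 = 0.04396 m/day.
Seepage velocity v = q / n_e = 0.04396 / 0.25 = 0.1759 m/day.
Travel time t = L / v = 1730 / 0.1759 = 9838 days = 26.93 years.

26.9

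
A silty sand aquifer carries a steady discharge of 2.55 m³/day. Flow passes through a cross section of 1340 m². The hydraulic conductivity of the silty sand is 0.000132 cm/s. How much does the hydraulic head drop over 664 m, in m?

11.1

Convert K: 0.000132 cm/s × 864 = 0.1140 m/day.
From Q = K·A·i, i = Q / (K·A) = 2.55 / (0.1140 × 1340) = 0.01669.
Head loss Δh = i · L = 0.01669 × 664 = 11.08 m.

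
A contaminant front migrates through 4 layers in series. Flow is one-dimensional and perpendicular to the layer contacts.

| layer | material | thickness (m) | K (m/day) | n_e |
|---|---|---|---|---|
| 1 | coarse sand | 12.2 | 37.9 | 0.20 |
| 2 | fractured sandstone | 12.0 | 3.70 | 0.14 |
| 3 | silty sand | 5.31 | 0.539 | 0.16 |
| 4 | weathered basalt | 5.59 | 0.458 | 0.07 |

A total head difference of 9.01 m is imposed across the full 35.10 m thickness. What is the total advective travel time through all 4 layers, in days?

15.2

With flow normal to the layers, continuity requires the same specific discharge q through every layer.
Σ(b_i/K_i) = 12.2/37.9 + 12.0/3.70 + 5.31/0.539 + 5.59/0.458 = 25.62 d.
q = Δh / Σ(b_i/K_i) = 9.01 / 25.62 = 0.3517 m/day.
In each layer the seepage velocity is v_i = q/n_i, so the layer transit time is t_i = b_i·n_i / q:
  layer 1 (coarse sand): t_1 = 12.2 × 0.20 / 0.3517 = 6.939 d
  layer 2 (fractured sandstone): t_2 = 12.0 × 0.14 / 0.3517 = 4.777 d
  layer 3 (silty sand): t_3 = 5.31 × 0.16 / 0.3517 = 2.416 d
  layer 4 (weathered basalt): t_4 = 5.59 × 0.07 / 0.3517 = 1.113 d
Total t = Σ t_i = 15.24 days.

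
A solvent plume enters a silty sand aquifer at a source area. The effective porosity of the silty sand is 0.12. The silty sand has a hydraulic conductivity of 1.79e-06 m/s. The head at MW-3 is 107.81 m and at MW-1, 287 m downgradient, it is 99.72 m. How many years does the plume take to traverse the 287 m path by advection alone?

21.6

Convert K: 1.79e-06 m/s × 86400 = 0.1547 m/day.
Hydraulic gradient i = (107.81 − 99.72) / 287 = 8.09 / 287 = 0.02819.
Darcy flux q = K · i = 0.1547 × 0.02819 = 0.004359 m/day.
Seepage velocity v = q / n_e = 0.004359 / 0.12 = 0.03633 m/day.
Travel time t = L / v = 287 / 0.03633 = 7900 days = 21.63 years.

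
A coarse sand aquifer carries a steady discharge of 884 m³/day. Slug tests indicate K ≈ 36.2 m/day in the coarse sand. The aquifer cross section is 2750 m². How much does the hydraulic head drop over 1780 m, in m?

From Q = K·A·i, i = Q / (K·A) = 884 / (36.20 × 2750) = 0.008880.
Head loss Δh = i · L = 0.008880 × 1780 = 15.81 m.

15.8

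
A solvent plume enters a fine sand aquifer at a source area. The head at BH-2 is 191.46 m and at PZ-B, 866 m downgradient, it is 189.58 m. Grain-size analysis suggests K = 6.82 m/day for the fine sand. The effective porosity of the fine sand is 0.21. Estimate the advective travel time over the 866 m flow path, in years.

Hydraulic gradient i = (191.46 − 189.58) / 866 = 1.88 / 866 = 0.002171.
Darcy flux q = K · i = 6.820 × 0.002171 = 0.01481 m/day.
Seepage velocity v = q / n_e = 0.01481 / 0.21 = 0.07050 m/day.
Travel time t = L / v = 866 / 0.07050 = 12283 days = 33.63 years.

33.6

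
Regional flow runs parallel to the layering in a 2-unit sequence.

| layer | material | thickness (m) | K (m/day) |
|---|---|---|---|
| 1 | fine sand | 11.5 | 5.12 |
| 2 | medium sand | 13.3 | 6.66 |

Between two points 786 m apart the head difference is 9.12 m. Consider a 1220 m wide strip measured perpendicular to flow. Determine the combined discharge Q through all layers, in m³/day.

Flow is parallel to layering, so each bed carries its own Darcy discharge and the transmissivities add.
Σ(K_i·b_i) = 5.12×11.5 + 6.66×13.3 = 147.5 m²/day.
Hydraulic gradient i = Δh / L = 9.12 / 786 = 0.01160.
Q = Σ(K_i·b_i) · W · i = 147.5 × 1220 × 0.01160 = 2087 m³/day.

2090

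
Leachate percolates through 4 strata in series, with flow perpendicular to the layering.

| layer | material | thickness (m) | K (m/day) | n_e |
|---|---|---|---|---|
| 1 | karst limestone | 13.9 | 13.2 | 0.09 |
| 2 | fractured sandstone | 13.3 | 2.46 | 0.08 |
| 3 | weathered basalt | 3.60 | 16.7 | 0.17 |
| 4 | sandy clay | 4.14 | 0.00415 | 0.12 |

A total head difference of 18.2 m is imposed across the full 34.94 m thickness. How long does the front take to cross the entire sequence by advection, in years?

0.517

With flow normal to the layers, continuity requires the same specific discharge q through every layer.
Σ(b_i/K_i) = 13.9/13.2 + 13.3/2.46 + 3.60/16.7 + 4.14/0.00415 = 1004 d.
q = Δh / Σ(b_i/K_i) = 18.2 / 1004 = 0.01812 m/day.
In each layer the seepage velocity is v_i = q/n_i, so the layer transit time is t_i = b_i·n_i / q:
  layer 1 (karst limestone): t_1 = 13.9 × 0.09 / 0.01812 = 69.03 d
  layer 2 (fractured sandstone): t_2 = 13.3 × 0.08 / 0.01812 = 58.71 d
  layer 3 (weathered basalt): t_3 = 3.60 × 0.17 / 0.01812 = 33.77 d
  layer 4 (sandy clay): t_4 = 4.14 × 0.12 / 0.01812 = 27.41 d
Total t = Σ t_i = 188.9 days = 0.5172 years.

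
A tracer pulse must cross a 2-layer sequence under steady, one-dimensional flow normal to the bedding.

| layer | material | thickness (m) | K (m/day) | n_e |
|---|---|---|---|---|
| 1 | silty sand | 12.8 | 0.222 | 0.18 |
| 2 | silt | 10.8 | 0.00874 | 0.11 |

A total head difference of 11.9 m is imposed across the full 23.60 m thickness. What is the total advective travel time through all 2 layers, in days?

With flow normal to the layers, continuity requires the same specific discharge q through every layer.
Σ(b_i/K_i) = 12.8/0.222 + 10.8/0.00874 = 1293 d.
q = Δh / Σ(b_i/K_i) = 11.9 / 1293 = 0.009201 m/day.
In each layer the seepage velocity is v_i = q/n_i, so the layer transit time is t_i = b_i·n_i / q:
  layer 1 (silty sand): t_1 = 12.8 × 0.18 / 0.009201 = 250.4 d
  layer 2 (silt): t_2 = 10.8 × 0.11 / 0.009201 = 129.1 d
Total t = Σ t_i = 379.5 days.

380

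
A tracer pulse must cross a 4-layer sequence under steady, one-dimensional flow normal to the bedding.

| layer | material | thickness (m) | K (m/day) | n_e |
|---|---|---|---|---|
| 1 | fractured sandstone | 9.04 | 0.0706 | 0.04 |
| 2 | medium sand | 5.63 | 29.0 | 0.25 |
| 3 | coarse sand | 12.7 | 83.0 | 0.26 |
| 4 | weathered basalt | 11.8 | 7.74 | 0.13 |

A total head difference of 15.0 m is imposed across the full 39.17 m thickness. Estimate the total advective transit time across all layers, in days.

57.2

With flow normal to the layers, continuity requires the same specific discharge q through every layer.
Σ(b_i/K_i) = 9.04/0.0706 + 5.63/29.0 + 12.7/83.0 + 11.8/7.74 = 129.9 d.
q = Δh / Σ(b_i/K_i) = 15.0 / 129.9 = 0.1155 m/day.
In each layer the seepage velocity is v_i = q/n_i, so the layer transit time is t_i = b_i·n_i / q:
  layer 1 (fractured sandstone): t_1 = 9.04 × 0.04 / 0.1155 = 3.132 d
  layer 2 (medium sand): t_2 = 5.63 × 0.25 / 0.1155 = 12.19 d
  layer 3 (coarse sand): t_3 = 12.7 × 0.26 / 0.1155 = 28.60 d
  layer 4 (weathered basalt): t_4 = 11.8 × 0.13 / 0.1155 = 13.29 d
Total t = Σ t_i = 57.21 days.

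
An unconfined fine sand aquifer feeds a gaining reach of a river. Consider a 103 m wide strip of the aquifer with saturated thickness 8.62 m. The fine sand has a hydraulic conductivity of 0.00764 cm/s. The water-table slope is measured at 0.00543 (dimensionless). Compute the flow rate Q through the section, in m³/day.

31.8

Convert K: 0.00764 cm/s × 864 = 6.601 m/day.
Cross-sectional area A = 103 × 8.62 = 887.9 m².
Hydraulic gradient i = 0.00543.
Darcy's law: Q = K · A · i = 6.601 × 887.9 × 0.005430 = 31.82 m³/day.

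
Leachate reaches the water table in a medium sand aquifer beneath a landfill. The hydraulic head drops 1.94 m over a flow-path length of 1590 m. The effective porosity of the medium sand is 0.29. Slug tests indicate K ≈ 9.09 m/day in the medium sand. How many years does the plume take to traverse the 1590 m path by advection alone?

Hydraulic gradient i = Δh / L = 1.94 / 1590 = 0.001220.
Darcy flux q = K · i = 9.090 × 0.001220 = 0.01109 m/day.
Seepage velocity v = q / n_e = 0.01109 / 0.29 = 0.03824 m/day.
Travel time t = L / v = 1590 / 0.03824 = 41574 days = 113.8 years.

114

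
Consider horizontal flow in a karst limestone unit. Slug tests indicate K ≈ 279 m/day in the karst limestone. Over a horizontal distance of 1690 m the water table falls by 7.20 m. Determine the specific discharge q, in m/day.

1.19

Hydraulic gradient i = Δh / L = 7.20 / 1690 = 0.004260.
Specific discharge q = K · i = 279.0 × 0.004260 = 1.189 m/day.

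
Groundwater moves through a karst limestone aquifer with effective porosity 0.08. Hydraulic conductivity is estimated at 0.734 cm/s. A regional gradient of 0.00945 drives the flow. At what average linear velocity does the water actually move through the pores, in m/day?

74.9

Convert K: 0.734 cm/s × 864 = 634.2 m/day.
Hydraulic gradient i = 0.00945.
Darcy flux q = K · i = 634.2 × 0.009450 = 5.993 m/day.
Seepage velocity v = q / n_e = 5.993 / 0.08 = 74.91 m/day.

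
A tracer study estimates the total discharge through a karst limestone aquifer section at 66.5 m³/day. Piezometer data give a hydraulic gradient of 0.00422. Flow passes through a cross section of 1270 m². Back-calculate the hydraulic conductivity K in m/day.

Hydraulic gradient i = 0.00422.
From Q = K·A·i, K = Q / (A·i) = 66.5 / (1270 × 0.004220) = 12.41 m/day.

12.4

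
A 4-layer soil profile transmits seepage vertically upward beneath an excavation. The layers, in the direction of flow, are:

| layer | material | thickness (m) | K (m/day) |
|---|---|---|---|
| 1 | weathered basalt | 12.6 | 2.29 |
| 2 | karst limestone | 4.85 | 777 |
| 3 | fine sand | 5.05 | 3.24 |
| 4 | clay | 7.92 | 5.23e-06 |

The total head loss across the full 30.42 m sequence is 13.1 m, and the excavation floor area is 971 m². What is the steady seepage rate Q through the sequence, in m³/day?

0.00840

Flow is perpendicular to layering, so the layers act in series and the equivalent K is the thickness-weighted harmonic mean.
Total thickness L = 12.6 + 4.85 + 5.05 + 7.92 = 30.42 m.
Σ(b_i/K_i) = 12.6/2.29 + 4.85/777 + 5.05/3.24 + 7.92/5.23e-06 = 1.514e+06 d.
K_eq = L / Σ(b_i/K_i) = 30.42 / 1.514e+06 = 2.009e-05 m/day.
Q = K_eq · A · (Δh/L) = 2.009e-05 × 971 × (13.1/30.42) = 0.008400 m³/day.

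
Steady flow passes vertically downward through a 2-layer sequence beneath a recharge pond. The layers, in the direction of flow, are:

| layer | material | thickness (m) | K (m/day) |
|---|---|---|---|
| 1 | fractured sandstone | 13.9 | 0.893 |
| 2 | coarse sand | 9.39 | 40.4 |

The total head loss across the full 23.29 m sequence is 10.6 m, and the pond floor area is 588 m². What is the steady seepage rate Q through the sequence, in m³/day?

395

Flow is perpendicular to layering, so the layers act in series and the equivalent K is the thickness-weighted harmonic mean.
Total thickness L = 13.9 + 9.39 = 23.29 m.
Σ(b_i/K_i) = 13.9/0.893 + 9.39/40.4 = 15.80 d.
K_eq = L / Σ(b_i/K_i) = 23.29 / 15.80 = 1.474 m/day.
Q = K_eq · A · (Δh/L) = 1.474 × 588 × (10.6/23.29) = 394.5 m³/day.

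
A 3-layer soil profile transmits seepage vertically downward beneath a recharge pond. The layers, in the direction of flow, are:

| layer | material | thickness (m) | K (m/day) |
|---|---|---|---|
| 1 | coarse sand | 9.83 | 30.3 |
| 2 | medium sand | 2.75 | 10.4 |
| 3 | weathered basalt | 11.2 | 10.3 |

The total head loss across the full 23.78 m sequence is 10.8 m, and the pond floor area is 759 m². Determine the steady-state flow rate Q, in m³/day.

Flow is perpendicular to layering, so the layers act in series and the equivalent K is the thickness-weighted harmonic mean.
Total thickness L = 9.83 + 2.75 + 11.2 = 23.78 m.
Σ(b_i/K_i) = 9.83/30.3 + 2.75/10.4 + 11.2/10.3 = 1.676 d.
K_eq = L / Σ(b_i/K_i) = 23.78 / 1.676 = 14.19 m/day.
Q = K_eq · A · (Δh/L) = 14.19 × 759 × (10.8/23.78) = 4890 m³/day.

4890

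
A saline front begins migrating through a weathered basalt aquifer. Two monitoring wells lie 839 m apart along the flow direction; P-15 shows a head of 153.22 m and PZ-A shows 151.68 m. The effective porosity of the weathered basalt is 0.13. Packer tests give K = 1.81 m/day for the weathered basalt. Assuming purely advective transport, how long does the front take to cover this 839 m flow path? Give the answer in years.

Hydraulic gradient i = (153.22 − 151.68) / 839 = 1.54 / 839 = 0.001836.
Darcy flux q = K · i = 1.810 × 0.001836 = 0.003322 m/day.
Seepage velocity v = q / n_e = 0.003322 / 0.13 = 0.02556 m/day.
Travel time t = L / v = 839 / 0.02556 = 32830 days = 89.88 years.

89.9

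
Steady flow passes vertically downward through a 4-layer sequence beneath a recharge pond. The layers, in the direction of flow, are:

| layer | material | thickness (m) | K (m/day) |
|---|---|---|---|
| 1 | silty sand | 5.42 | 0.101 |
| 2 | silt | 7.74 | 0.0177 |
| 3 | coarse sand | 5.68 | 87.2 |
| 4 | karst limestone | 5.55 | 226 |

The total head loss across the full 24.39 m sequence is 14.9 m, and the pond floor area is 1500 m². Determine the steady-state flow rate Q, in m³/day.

Flow is perpendicular to layering, so the layers act in series and the equivalent K is the thickness-weighted harmonic mean.
Total thickness L = 5.42 + 7.74 + 5.68 + 5.55 = 24.39 m.
Σ(b_i/K_i) = 5.42/0.101 + 7.74/0.0177 + 5.68/87.2 + 5.55/226 = 491.0 d.
K_eq = L / Σ(b_i/K_i) = 24.39 / 491.0 = 0.04967 m/day.
Q = K_eq · A · (Δh/L) = 0.04967 × 1500 × (14.9/24.39) = 45.52 m³/day.

45.5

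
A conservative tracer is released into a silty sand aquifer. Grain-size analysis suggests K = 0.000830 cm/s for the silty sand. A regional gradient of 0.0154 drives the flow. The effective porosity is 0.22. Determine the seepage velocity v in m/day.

0.0502

Convert K: 0.000830 cm/s × 864 = 0.7171 m/day.
Hydraulic gradient i = 0.0154.
Darcy flux q = K · i = 0.7171 × 0.01540 = 0.01104 m/day.
Seepage velocity v = q / n_e = 0.01104 / 0.22 = 0.05020 m/day.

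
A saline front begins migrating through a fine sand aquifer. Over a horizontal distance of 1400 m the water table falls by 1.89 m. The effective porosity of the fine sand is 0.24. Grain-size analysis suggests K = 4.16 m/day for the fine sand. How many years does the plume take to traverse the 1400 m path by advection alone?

164

Hydraulic gradient i = Δh / L = 1.89 / 1400 = 0.001350.
Darcy flux q = K · i = 4.160 × 0.001350 = 0.005616 m/day.
Seepage velocity v = q / n_e = 0.005616 / 0.24 = 0.02340 m/day.
Travel time t = L / v = 1400 / 0.02340 = 59829 days = 163.8 years.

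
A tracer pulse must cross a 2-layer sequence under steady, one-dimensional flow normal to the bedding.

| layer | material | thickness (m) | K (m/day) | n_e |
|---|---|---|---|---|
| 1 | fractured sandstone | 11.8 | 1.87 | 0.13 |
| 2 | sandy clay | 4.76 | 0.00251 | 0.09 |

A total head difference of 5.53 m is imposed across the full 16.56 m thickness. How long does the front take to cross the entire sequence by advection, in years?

1.85

With flow normal to the layers, continuity requires the same specific discharge q through every layer.
Σ(b_i/K_i) = 11.8/1.87 + 4.76/0.00251 = 1903 d.
q = Δh / Σ(b_i/K_i) = 5.53 / 1903 = 0.002906 m/day.
In each layer the seepage velocity is v_i = q/n_i, so the layer transit time is t_i = b_i·n_i / q:
  layer 1 (fractured sandstone): t_1 = 11.8 × 0.13 / 0.002906 = 527.8 d
  layer 2 (sandy clay): t_2 = 4.76 × 0.09 / 0.002906 = 147.4 d
Total t = Σ t_i = 675.2 days = 1.849 years.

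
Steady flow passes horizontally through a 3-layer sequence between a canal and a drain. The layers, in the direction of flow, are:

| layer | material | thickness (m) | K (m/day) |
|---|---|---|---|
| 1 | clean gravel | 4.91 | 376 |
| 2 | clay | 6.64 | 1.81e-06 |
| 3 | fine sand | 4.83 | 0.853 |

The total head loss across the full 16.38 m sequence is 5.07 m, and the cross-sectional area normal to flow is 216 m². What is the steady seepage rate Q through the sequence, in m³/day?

0.000299

Flow is perpendicular to layering, so the layers act in series and the equivalent K is the thickness-weighted harmonic mean.
Total thickness L = 4.91 + 6.64 + 4.83 = 16.38 m.
Σ(b_i/K_i) = 4.91/376 + 6.64/1.81e-06 + 4.83/0.853 = 3.669e+06 d.
K_eq = L / Σ(b_i/K_i) = 16.38 / 3.669e+06 = 4.465e-06 m/day.
Q = K_eq · A · (Δh/L) = 4.465e-06 × 216 × (5.07/16.38) = 0.0002985 m³/day.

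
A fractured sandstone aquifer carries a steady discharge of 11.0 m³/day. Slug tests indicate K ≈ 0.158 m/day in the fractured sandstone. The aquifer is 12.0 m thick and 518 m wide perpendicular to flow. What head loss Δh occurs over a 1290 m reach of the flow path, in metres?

14.4

Cross-sectional area A = 518 × 12.0 = 6216 m².
From Q = K·A·i, i = Q / (K·A) = 11.0 / (0.1580 × 6216) = 0.01120.
Head loss Δh = i · L = 0.01120 × 1290 = 14.45 m.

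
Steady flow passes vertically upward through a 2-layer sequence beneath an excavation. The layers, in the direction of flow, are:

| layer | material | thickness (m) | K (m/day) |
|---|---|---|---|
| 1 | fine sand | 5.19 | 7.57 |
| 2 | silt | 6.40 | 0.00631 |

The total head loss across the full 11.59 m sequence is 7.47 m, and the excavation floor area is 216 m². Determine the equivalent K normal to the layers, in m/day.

0.0114

Flow is perpendicular to layering, so the layers act in series and the equivalent K is the thickness-weighted harmonic mean.
Total thickness L = 5.19 + 6.40 = 11.59 m.
Σ(b_i/K_i) = 5.19/7.57 + 6.40/0.00631 = 1015 d.
K_eq = L / Σ(b_i/K_i) = 11.59 / 1015 = 0.01142 m/day.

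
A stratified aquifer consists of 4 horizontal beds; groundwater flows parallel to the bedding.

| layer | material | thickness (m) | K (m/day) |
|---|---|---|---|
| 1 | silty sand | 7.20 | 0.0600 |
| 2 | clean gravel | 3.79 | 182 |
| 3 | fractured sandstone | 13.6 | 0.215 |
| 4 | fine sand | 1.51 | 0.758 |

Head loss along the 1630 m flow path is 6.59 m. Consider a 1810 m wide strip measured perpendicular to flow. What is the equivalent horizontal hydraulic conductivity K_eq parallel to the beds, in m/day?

26.6

Flow is parallel to layering, so each bed carries its own Darcy discharge and the transmissivities add.
Σ(K_i·b_i) = 0.0600×7.20 + 182×3.79 + 0.215×13.6 + 0.758×1.51 = 694.3 m²/day.
Total thickness b = 26.10 m, so K_eq = Σ(K_i·b_i)/b = 26.60 m/day.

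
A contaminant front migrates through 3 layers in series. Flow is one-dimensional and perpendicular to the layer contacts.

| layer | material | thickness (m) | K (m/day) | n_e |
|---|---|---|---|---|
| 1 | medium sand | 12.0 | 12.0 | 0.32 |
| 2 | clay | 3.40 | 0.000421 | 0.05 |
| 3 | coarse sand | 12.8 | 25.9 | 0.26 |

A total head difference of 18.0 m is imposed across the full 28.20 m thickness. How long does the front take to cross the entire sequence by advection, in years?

With flow normal to the layers, continuity requires the same specific discharge q through every layer.
Σ(b_i/K_i) = 12.0/12.0 + 3.40/0.000421 + 12.8/25.9 = 8078 d.
q = Δh / Σ(b_i/K_i) = 18.0 / 8078 = 0.002228 m/day.
In each layer the seepage velocity is v_i = q/n_i, so the layer transit time is t_i = b_i·n_i / q:
  layer 1 (medium sand): t_1 = 12.0 × 0.32 / 0.002228 = 1723 d
  layer 2 (clay): t_2 = 3.40 × 0.05 / 0.002228 = 76.29 d
  layer 3 (coarse sand): t_3 = 12.8 × 0.26 / 0.002228 = 1493 d
Total t = Σ t_i = 3293 days = 9.016 years.

9.02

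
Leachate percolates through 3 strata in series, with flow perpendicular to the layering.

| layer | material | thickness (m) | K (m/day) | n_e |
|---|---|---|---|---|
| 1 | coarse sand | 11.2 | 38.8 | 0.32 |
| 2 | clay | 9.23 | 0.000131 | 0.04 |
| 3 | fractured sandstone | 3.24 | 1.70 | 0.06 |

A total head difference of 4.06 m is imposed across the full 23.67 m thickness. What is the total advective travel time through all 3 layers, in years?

With flow normal to the layers, continuity requires the same specific discharge q through every layer.
Σ(b_i/K_i) = 11.2/38.8 + 9.23/0.000131 + 3.24/1.70 = 70460 d.
q = Δh / Σ(b_i/K_i) = 4.06 / 70460 = 5.762e-05 m/day.
In each layer the seepage velocity is v_i = q/n_i, so the layer transit time is t_i = b_i·n_i / q:
  layer 1 (coarse sand): t_1 = 11.2 × 0.32 / 5.762e-05 = 62199 d
  layer 2 (clay): t_2 = 9.23 × 0.04 / 5.762e-05 = 6407 d
  layer 3 (fractured sandstone): t_3 = 3.24 × 0.06 / 5.762e-05 = 3374 d
Total t = Σ t_i = 71980 days = 197.1 years.

197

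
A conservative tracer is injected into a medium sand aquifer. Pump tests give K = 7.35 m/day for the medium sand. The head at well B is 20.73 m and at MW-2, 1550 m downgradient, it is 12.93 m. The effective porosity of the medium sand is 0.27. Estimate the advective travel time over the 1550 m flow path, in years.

31.0

Hydraulic gradient i = (20.73 − 12.93) / 1550 = 7.8 / 1550 = 0.005032.
Darcy flux q = K · i = 7.350 × 0.005032 = 0.03699 m/day.
Seepage velocity v = q / n_e = 0.03699 / 0.27 = 0.1370 m/day.
Travel time t = L / v = 1550 / 0.1370 = 11315 days = 30.98 years.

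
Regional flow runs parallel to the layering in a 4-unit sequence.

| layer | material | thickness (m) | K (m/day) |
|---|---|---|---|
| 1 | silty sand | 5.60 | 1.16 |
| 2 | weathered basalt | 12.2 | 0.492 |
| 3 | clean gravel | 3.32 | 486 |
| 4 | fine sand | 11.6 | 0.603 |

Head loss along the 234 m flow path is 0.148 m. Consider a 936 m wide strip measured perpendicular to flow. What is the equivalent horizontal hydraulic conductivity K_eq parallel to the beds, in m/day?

Flow is parallel to layering, so each bed carries its own Darcy discharge and the transmissivities add.
Σ(K_i·b_i) = 1.16×5.60 + 0.492×12.2 + 486×3.32 + 0.603×11.6 = 1633 m²/day.
Total thickness b = 32.72 m, so K_eq = Σ(K_i·b_i)/b = 49.91 m/day.

49.9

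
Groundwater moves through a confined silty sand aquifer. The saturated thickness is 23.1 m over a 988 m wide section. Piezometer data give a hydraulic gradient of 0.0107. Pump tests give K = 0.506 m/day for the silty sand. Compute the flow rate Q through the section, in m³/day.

Cross-sectional area A = 988 × 23.1 = 22823 m².
Hydraulic gradient i = 0.0107.
Darcy's law: Q = K · A · i = 0.5060 × 22823 × 0.01070 = 123.6 m³/day.

124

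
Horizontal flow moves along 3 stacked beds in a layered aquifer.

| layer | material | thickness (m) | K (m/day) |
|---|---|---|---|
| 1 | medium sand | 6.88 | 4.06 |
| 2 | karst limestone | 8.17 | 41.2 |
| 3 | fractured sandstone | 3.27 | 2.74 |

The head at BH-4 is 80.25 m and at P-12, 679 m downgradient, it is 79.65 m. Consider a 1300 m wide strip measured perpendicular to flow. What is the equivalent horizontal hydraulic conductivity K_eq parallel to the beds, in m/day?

Flow is parallel to layering, so each bed carries its own Darcy discharge and the transmissivities add.
Σ(K_i·b_i) = 4.06×6.88 + 41.2×8.17 + 2.74×3.27 = 373.5 m²/day.
Total thickness b = 18.32 m, so K_eq = Σ(K_i·b_i)/b = 20.39 m/day.

20.4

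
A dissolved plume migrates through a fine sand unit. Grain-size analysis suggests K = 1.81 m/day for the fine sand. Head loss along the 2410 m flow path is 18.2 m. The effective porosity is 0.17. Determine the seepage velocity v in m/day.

0.0804

Hydraulic gradient i = Δh / L = 18.2 / 2410 = 0.007552.
Darcy flux q = K · i = 1.810 × 0.007552 = 0.01367 m/day.
Seepage velocity v = q / n_e = 0.01367 / 0.17 = 0.08041 m/day.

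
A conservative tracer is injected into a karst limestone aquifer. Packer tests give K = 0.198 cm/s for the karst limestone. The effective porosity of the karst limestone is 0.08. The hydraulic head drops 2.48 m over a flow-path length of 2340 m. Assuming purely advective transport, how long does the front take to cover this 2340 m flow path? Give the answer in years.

Convert K: 0.198 cm/s × 864 = 171.1 m/day.
Hydraulic gradient i = Δh / L = 2.48 / 2340 = 0.001060.
Darcy flux q = K · i = 171.1 × 0.001060 = 0.1813 m/day.
Seepage velocity v = q / n_e = 0.1813 / 0.08 = 2.266 m/day.
Travel time t = L / v = 2340 / 2.266 = 1033 days = 2.827 years.

2.83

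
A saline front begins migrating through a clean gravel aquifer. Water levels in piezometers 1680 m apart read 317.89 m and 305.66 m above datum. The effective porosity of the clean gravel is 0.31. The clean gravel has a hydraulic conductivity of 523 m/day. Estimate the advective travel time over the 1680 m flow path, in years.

Hydraulic gradient i = (317.89 − 305.66) / 1680 = 12.23 / 1680 = 0.007280.
Darcy flux q = K · i = 523.0 × 0.007280 = 3.807 m/day.
Seepage velocity v = q / n_e = 3.807 / 0.31 = 12.28 m/day.
Travel time t = L / v = 1680 / 12.28 = 136.8 days = 0.3745 years.

0.375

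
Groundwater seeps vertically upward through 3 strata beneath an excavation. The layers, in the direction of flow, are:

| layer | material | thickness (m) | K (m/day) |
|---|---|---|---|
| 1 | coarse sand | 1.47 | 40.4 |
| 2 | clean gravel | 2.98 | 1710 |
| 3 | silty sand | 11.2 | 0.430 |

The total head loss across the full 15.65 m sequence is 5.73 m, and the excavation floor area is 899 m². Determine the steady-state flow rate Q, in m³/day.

Flow is perpendicular to layering, so the layers act in series and the equivalent K is the thickness-weighted harmonic mean.
Total thickness L = 1.47 + 2.98 + 11.2 = 15.65 m.
Σ(b_i/K_i) = 1.47/40.4 + 2.98/1710 + 11.2/0.430 = 26.08 d.
K_eq = L / Σ(b_i/K_i) = 15.65 / 26.08 = 0.6000 m/day.
Q = K_eq · A · (Δh/L) = 0.6000 × 899 × (5.73/15.65) = 197.5 m³/day.

197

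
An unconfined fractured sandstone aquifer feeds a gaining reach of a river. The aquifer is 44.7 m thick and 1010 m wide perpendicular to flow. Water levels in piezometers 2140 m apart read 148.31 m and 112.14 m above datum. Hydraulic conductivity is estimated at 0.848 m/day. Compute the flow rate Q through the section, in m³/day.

Cross-sectional area A = 1010 × 44.7 = 45147 m².
Hydraulic gradient i = (148.31 − 112.14) / 2140 = 36.17 / 2140 = 0.01690.
Darcy's law: Q = K · A · i = 0.8480 × 45147 × 0.01690 = 647.1 m³/day.

647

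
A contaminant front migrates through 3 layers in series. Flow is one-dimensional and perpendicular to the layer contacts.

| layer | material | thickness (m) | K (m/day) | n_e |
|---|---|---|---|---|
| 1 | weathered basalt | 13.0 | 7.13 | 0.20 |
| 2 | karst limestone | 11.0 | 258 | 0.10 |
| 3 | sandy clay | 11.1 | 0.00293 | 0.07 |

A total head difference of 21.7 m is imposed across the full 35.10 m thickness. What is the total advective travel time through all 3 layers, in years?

2.14

With flow normal to the layers, continuity requires the same specific discharge q through every layer.
Σ(b_i/K_i) = 13.0/7.13 + 11.0/258 + 11.1/0.00293 = 3790 d.
q = Δh / Σ(b_i/K_i) = 21.7 / 3790 = 0.005725 m/day.
In each layer the seepage velocity is v_i = q/n_i, so the layer transit time is t_i = b_i·n_i / q:
  layer 1 (weathered basalt): t_1 = 13.0 × 0.20 / 0.005725 = 454.1 d
  layer 2 (karst limestone): t_2 = 11.0 × 0.10 / 0.005725 = 192.1 d
  layer 3 (sandy clay): t_3 = 11.1 × 0.07 / 0.005725 = 135.7 d
Total t = Σ t_i = 782.0 days = 2.141 years.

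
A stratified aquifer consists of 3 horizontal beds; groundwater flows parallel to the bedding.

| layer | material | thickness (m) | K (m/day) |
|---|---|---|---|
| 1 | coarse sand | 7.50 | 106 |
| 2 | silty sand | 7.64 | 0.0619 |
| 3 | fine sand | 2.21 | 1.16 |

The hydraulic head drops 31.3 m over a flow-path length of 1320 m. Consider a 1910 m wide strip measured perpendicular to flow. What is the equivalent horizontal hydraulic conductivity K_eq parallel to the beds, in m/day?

Flow is parallel to layering, so each bed carries its own Darcy discharge and the transmissivities add.
Σ(K_i·b_i) = 106×7.50 + 0.0619×7.64 + 1.16×2.21 = 798.0 m²/day.
Total thickness b = 17.35 m, so K_eq = Σ(K_i·b_i)/b = 46.00 m/day.

46.0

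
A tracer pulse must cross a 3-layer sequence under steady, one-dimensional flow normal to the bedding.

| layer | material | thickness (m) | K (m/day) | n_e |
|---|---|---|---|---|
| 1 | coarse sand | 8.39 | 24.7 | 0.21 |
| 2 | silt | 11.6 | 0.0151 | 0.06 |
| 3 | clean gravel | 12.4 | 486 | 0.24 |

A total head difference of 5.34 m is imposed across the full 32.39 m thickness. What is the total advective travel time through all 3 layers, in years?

2.14

With flow normal to the layers, continuity requires the same specific discharge q through every layer.
Σ(b_i/K_i) = 8.39/24.7 + 11.6/0.0151 + 12.4/486 = 768.6 d.
q = Δh / Σ(b_i/K_i) = 5.34 / 768.6 = 0.006948 m/day.
In each layer the seepage velocity is v_i = q/n_i, so the layer transit time is t_i = b_i·n_i / q:
  layer 1 (coarse sand): t_1 = 8.39 × 0.21 / 0.006948 = 253.6 d
  layer 2 (silt): t_2 = 11.6 × 0.06 / 0.006948 = 100.2 d
  layer 3 (clean gravel): t_3 = 12.4 × 0.24 / 0.006948 = 428.3 d
Total t = Σ t_i = 782.1 days = 2.141 years.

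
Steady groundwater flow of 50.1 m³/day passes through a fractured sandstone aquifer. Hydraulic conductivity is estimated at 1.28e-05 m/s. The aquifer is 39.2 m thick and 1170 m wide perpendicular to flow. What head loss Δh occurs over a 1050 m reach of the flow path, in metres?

Convert K: 1.28e-05 m/s × 86400 = 1.106 m/day.
Cross-sectional area A = 1170 × 39.2 = 45864 m².
From Q = K·A·i, i = Q / (K·A) = 50.1 / (1.106 × 45864) = 0.0009877.
Head loss Δh = i · L = 0.0009877 × 1050 = 1.037 m.

1.04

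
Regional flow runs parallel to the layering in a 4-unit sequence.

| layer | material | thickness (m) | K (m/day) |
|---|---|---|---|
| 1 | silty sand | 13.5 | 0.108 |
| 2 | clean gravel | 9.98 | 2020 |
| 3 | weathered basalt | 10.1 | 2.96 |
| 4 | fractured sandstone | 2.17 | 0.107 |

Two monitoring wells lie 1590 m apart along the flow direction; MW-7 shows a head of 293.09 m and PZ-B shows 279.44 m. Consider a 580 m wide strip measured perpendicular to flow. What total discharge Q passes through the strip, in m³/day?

Flow is parallel to layering, so each bed carries its own Darcy discharge and the transmissivities add.
Σ(K_i·b_i) = 0.108×13.5 + 2020×9.98 + 2.96×10.1 + 0.107×2.17 = 20191 m²/day.
Hydraulic gradient i = (293.09 − 279.44) / 1590 = 13.65 / 1590 = 0.008585.
Q = Σ(K_i·b_i) · W · i = 20191 × 580 × 0.008585 = 1.005e+05 m³/day.

101000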